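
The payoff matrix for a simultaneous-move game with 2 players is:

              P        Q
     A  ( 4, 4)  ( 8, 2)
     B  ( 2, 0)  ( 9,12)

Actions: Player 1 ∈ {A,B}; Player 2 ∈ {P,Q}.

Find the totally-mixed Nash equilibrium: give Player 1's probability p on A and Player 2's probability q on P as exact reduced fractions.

p=6/7, q=1/3

P1 indiff ⇒ q·4+(1-q)·8 = q·2+(1-q)·9 ⇒ q(2) = (1-q)(1) ⇒ q = 1/3
P2 indiff ⇒ p·4+(1-p)·0 = p·2+(1-p)·12 ⇒ p(2) = (1-p)(12) ⇒ p = 6/7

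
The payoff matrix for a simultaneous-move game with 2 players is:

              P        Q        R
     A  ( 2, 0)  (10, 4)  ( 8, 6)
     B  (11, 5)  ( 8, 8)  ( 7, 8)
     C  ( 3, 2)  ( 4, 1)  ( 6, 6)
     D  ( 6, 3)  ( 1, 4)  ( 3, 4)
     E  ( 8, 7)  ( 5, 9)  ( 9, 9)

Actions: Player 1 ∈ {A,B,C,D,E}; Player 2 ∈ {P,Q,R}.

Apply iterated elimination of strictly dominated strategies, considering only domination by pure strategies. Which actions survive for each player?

Remaining: P1:{A,E} P2:{Q,R}

P1 drop C (B beats it: P:11>3 Q:8>4 R:7>6)
P1 drop D (B beats it: P:11>6 Q:8>1 R:7>3)
P2 drop P (Q beats it: A:4>0 B:8>5 E:9>7)
P1 drop B (A beats it: Q:10>8 R:8>7)
P1→{A,E} P2→{Q,R}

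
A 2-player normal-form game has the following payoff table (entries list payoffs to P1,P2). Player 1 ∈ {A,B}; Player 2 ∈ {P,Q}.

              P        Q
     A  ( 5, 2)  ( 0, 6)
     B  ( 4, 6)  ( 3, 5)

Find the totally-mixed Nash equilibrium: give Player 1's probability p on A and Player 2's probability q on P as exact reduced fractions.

P1 mixes 1/5 on A; P2 mixes 3/4 on P

P1 indiff ⇒ q·5+(1-q)·0 = q·4+(1-q)·3 ⇒ q(1) = (1-q)(3) ⇒ q = 3/4
P2 indiff ⇒ p·2+(1-p)·6 = p·6+(1-p)·5 ⇒ p(-4) = (1-p)(-1) ⇒ p = 1/5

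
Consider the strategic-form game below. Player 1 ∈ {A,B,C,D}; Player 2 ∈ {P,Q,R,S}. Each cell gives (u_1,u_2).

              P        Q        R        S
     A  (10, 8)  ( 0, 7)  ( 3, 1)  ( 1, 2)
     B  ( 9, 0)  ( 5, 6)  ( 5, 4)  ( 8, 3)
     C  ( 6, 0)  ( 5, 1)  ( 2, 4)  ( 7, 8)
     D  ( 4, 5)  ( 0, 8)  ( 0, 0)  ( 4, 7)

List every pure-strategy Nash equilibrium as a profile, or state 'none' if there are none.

Nash profiles: (A,P), (B,Q)

(A,P): NE
(A,Q): not NE [P1→C gives 5>0; P2→P gives 8>7]
(A,R): not NE [P1→B gives 5>3; P2→P gives 8>1]
(A,S): not NE [P1→B gives 8>1; P2→P gives 8>2]
(B,P): not NE [P1→A gives 10>9; P2→Q gives 6>0]
(B,Q): NE
(B,R): not NE [P2→Q gives 6>4]
(B,S): not NE [P2→Q gives 6>3]
(C,P): not NE [P1→A gives 10>6; P2→S gives 8>0]
(C,Q): not NE [P2→S gives 8>1]
(C,R): not NE [P1→B gives 5>2; P2→S gives 8>4]
(C,S): not NE [P1→B gives 8>7]
(D,P): not NE [P1→A gives 10>4; P2→Q gives 8>5]
(D,Q): not NE [P1→C gives 5>0]
(D,R): not NE [P1→B gives 5>0; P2→Q gives 8>0]
(D,S): not NE [P1→B gives 8>4; P2→Q gives 8>7]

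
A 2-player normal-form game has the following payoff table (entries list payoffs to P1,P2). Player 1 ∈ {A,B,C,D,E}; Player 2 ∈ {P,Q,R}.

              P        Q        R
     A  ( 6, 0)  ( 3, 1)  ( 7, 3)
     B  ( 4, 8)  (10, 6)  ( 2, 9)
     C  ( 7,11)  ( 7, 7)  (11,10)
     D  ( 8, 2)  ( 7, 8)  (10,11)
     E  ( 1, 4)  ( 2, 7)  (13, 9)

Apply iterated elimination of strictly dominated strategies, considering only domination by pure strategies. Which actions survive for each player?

IESDS → P1:{C,D,E} P2:{P,R}

P1 drop A (C beats it: P:7>6 Q:7>3 R:11>7)
P2 drop Q (R beats it: B:9>6 C:10>7 D:11>8 E:9>7)
P1 drop B (C beats it: P:7>4 R:11>2)
P1→{C,D,E} P2→{P,R}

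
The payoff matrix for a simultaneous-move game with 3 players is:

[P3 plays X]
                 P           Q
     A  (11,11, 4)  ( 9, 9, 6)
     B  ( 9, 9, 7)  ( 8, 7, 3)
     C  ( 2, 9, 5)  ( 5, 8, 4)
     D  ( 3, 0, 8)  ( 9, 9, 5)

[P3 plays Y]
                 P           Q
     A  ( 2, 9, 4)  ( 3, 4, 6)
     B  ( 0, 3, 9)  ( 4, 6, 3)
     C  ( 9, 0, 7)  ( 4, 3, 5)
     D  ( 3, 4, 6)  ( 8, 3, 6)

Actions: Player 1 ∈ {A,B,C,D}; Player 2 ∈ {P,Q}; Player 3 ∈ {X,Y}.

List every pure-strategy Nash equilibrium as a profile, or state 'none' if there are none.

Nash profiles: (A,P,X)

(A,P,X): NE
(A,P,Y): not NE [P1→C gives 9>2]
(A,Q,X): not NE [P2→P gives 11>9]
(A,Q,Y): not NE [P1→D gives 8>3; P2→P gives 9>4]
(B,P,X): not NE [P1→A gives 11>9; P3→Y gives 9>7]
(B,P,Y): not NE [P1→C gives 9>0; P2→Q gives 6>3]
(B,Q,X): not NE [P1→D gives 9>8; P2→P gives 9>7]
(B,Q,Y): not NE [P1→D gives 8>4]
(C,P,X): not NE [P1→A gives 11>2; P3→Y gives 7>5]
(C,P,Y): not NE [P2→Q gives 3>0]
(C,Q,X): not NE [P1→D gives 9>5; P2→P gives 9>8; P3→Y gives 5>4]
(C,Q,Y): not NE [P1→D gives 8>4]
(D,P,X): not NE [P1→A gives 11>3; P2→Q gives 9>0]
(D,P,Y): not NE [P1→C gives 9>3; P3→X gives 8>6]
(D,Q,X): not NE [P3→Y gives 6>5]
(D,Q,Y): not NE [P2→P gives 4>3]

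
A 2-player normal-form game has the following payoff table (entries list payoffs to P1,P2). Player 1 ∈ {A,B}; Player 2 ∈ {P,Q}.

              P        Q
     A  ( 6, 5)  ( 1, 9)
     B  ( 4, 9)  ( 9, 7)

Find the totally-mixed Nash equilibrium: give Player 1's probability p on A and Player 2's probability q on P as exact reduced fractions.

(p,q) = (1/3, 4/5)

P1 indiff ⇒ q·6+(1-q)·1 = q·4+(1-q)·9 ⇒ q(2) = (1-q)(8) ⇒ q = 4/5
P2 indiff ⇒ p·5+(1-p)·9 = p·9+(1-p)·7 ⇒ p(-4) = (1-p)(-2) ⇒ p = 1/3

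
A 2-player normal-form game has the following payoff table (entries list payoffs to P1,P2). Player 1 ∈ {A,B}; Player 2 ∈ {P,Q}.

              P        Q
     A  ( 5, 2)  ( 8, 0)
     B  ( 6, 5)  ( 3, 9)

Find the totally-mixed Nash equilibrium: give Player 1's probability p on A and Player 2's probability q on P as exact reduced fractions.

p=2/3, q=5/6

P1 indiff ⇒ q·5+(1-q)·8 = q·6+(1-q)·3 ⇒ q(-1) = (1-q)(-5) ⇒ q = 5/6
P2 indiff ⇒ p·2+(1-p)·5 = p·0+(1-p)·9 ⇒ p(2) = (1-p)(4) ⇒ p = 2/3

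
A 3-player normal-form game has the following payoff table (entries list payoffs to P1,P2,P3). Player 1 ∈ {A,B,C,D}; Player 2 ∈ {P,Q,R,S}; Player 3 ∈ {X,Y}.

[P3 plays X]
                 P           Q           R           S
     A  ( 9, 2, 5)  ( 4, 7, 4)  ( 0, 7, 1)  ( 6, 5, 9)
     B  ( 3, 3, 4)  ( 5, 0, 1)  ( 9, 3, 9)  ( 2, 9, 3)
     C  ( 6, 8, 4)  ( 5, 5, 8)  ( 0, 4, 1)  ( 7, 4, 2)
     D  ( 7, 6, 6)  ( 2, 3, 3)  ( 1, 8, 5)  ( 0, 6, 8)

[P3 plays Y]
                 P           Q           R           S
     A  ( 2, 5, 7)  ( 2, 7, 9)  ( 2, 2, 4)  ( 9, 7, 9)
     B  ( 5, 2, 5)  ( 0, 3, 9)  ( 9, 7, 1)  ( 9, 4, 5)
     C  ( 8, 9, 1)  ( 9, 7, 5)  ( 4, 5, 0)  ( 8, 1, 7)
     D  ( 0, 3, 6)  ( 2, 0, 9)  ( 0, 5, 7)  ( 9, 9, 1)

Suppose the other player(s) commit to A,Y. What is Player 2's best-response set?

u_2(P vs A,Y) = 5
u_2(Q vs A,Y) = 7
u_2(R vs A,Y) = 2
u_2(S vs A,Y) = 7
max payoff 7 at {Q,S}

argmax u_2 = {Q,S}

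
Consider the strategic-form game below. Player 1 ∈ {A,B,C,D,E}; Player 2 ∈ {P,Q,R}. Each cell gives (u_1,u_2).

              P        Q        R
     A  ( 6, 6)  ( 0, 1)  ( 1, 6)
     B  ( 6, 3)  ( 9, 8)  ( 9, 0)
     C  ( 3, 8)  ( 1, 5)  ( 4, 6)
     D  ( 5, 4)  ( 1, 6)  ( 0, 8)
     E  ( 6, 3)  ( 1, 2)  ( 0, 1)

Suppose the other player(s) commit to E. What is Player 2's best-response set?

argmax u_2 = {P}

u_2(P vs E) = 3
u_2(Q vs E) = 2
u_2(R vs E) = 1
max payoff 3 at {P}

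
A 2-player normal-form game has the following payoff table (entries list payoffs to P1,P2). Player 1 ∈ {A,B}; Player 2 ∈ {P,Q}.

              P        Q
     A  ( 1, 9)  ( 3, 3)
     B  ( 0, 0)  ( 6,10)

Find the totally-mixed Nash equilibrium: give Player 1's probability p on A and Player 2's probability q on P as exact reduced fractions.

P1 mixes 5/8 on A; P2 mixes 3/4 on P

P1 indiff ⇒ q·1+(1-q)·3 = q·0+(1-q)·6 ⇒ q(1) = (1-q)(3) ⇒ q = 3/4
P2 indiff ⇒ p·9+(1-p)·0 = p·3+(1-p)·10 ⇒ p(6) = (1-p)(10) ⇒ p = 5/8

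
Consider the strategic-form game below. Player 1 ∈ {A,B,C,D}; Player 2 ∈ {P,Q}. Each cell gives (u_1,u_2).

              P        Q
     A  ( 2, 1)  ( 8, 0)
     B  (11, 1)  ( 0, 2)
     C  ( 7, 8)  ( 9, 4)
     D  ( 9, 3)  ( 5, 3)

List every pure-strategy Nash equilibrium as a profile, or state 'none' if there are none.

PSNE: ∅

(A,P): not NE [P1→B gives 11>2]
(A,Q): not NE [P1→C gives 9>8; P2→P gives 1>0]
(B,P): not NE [P2→Q gives 2>1]
(B,Q): not NE [P1→C gives 9>0]
(C,P): not NE [P1→B gives 11>7]
(C,Q): not NE [P2→P gives 8>4]
(D,P): not NE [P1→B gives 11>9]
(D,Q): not NE [P1→C gives 9>5]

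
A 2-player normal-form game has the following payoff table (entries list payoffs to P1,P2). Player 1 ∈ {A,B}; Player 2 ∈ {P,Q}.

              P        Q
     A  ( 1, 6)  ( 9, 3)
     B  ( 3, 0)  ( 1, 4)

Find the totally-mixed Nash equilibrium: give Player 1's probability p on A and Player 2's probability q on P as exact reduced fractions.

P1 mixes 4/7 on A; P2 mixes 4/5 on P

P1 indiff ⇒ q·1+(1-q)·9 = q·3+(1-q)·1 ⇒ q(-2) = (1-q)(-8) ⇒ q = 4/5
P2 indiff ⇒ p·6+(1-p)·0 = p·3+(1-p)·4 ⇒ p(3) = (1-p)(4) ⇒ p = 4/7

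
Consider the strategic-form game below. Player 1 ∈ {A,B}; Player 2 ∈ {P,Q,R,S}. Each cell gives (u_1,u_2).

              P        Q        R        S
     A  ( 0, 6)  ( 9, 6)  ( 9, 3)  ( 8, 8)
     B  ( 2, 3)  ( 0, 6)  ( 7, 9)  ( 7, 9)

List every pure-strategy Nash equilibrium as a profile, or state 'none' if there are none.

PSNE = {(A,S)}

(A,P): not NE [P1→B gives 2>0; P2→S gives 8>6]
(A,Q): not NE [P2→S gives 8>6]
(A,R): not NE [P2→S gives 8>3]
(A,S): NE
(B,P): not NE [P2→S gives 9>3]
(B,Q): not NE [P1→A gives 9>0; P2→S gives 9>6]
(B,R): not NE [P1→A gives 9>7]
(B,S): not NE [P1→A gives 8>7]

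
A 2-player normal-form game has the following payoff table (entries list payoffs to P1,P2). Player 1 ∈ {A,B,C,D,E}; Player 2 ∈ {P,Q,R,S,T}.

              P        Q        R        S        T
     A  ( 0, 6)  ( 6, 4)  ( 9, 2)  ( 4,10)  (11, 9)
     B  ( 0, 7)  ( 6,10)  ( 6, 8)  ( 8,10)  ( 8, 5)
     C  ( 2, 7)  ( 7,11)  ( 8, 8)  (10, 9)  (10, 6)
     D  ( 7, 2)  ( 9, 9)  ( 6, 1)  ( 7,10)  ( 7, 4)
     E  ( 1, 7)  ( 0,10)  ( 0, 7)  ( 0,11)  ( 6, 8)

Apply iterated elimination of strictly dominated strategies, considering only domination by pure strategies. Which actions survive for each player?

P1 drop B (C beats it: P:2>0 Q:7>6 R:8>6 S:10>8 T:10>8)
P1 drop E (C beats it: P:2>1 Q:7>0 R:8>0 S:10>0 T:10>6)
P2 drop P (S beats it: A:10>6 C:9>7 D:10>2)
P2 drop R (Q beats it: A:4>2 C:11>8 D:9>1)
P2 drop T (S beats it: A:10>9 C:9>6 D:10>4)
P1 drop A (C beats it: Q:7>6 S:10>4)
P1→{C,D} P2→{Q,S}

IESDS → P1:{C,D} P2:{Q,S}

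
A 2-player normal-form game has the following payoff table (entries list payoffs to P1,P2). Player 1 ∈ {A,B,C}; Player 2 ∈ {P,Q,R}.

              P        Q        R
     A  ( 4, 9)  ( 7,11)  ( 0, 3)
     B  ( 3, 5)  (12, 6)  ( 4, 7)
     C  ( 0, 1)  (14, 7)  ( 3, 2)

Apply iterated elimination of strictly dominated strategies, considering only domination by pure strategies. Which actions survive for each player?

IESDS → P1:{B,C} P2:{Q,R}

P2 drop P (Q beats it: A:11>9 B:6>5 C:7>1)
P1 drop A (B beats it: Q:12>7 R:4>0)
P1→{B,C} P2→{Q,R}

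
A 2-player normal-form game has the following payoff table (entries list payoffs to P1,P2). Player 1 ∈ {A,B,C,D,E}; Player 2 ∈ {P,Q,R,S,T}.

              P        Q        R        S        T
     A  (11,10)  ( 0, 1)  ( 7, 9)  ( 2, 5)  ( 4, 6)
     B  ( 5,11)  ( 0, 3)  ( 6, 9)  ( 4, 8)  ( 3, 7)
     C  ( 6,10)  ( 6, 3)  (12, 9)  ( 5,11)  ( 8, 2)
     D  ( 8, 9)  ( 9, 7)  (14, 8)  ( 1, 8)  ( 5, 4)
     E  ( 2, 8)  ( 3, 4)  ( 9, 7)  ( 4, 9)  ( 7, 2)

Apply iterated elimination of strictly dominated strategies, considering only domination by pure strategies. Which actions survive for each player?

P1 drop B (C beats it: P:6>5 Q:6>0 R:12>6 S:5>4 T:8>3)
P1 drop E (C beats it: P:6>2 Q:6>3 R:12>9 S:5>4 T:8>7)
P2 drop Q (P beats it: A:10>1 C:10>3 D:9>7)
P2 drop R (P beats it: A:10>9 C:10>9 D:9>8)
P2 drop T (P beats it: A:10>6 C:10>2 D:9>4)
P1 drop D (A beats it: P:11>8 S:2>1)
P1→{A,C} P2→{P,S}

IESDS → P1:{A,C} P2:{P,S}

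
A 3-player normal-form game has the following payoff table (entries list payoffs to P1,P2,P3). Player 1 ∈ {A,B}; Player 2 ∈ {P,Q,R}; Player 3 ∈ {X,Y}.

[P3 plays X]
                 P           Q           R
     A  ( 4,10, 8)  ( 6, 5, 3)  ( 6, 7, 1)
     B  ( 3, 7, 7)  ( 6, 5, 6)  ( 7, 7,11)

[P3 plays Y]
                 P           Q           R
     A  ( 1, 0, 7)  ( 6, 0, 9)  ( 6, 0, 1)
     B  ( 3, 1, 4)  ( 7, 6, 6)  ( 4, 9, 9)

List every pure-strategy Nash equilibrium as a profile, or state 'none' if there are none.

PSNE = {(A,P,X), (A,R,Y), (B,R,X)}

(A,P,X): NE
(A,P,Y): not NE [P1→B gives 3>1; P3→X gives 8>7]
(A,Q,X): not NE [P2→P gives 10>5; P3→Y gives 9>3]
(A,Q,Y): not NE [P1→B gives 7>6]
(A,R,X): not NE [P1→B gives 7>6; P2→P gives 10>7]
(A,R,Y): NE
(B,P,X): not NE [P1→A gives 4>3]
(B,P,Y): not NE [P2→R gives 9>1; P3→X gives 7>4]
(B,Q,X): not NE [P2→R gives 7>5]
(B,Q,Y): not NE [P2→R gives 9>6]
(B,R,X): NE
(B,R,Y): not NE [P1→A gives 6>4; P3→X gives 11>9]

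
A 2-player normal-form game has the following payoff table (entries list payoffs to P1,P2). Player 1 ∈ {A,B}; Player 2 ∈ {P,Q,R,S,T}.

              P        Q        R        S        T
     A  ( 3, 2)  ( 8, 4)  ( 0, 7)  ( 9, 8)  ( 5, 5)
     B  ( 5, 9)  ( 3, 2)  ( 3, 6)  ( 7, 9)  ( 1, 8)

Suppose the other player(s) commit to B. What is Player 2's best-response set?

u_2(P vs B) = 9
u_2(Q vs B) = 2
u_2(R vs B) = 6
u_2(S vs B) = 9
u_2(T vs B) = 8
max payoff 9 at {P,S}

P2 best: {P,S}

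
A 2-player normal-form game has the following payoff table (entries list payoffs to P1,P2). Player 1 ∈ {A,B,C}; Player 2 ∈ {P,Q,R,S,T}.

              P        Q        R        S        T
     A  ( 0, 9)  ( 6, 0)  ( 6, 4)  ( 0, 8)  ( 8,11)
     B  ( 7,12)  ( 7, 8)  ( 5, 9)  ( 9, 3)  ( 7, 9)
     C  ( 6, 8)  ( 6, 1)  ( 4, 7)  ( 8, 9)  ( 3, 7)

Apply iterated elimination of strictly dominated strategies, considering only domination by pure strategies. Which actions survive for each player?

Survivors P1:{A,B} P2:{P,T}

P1 drop C (B beats it: P:7>6 Q:7>6 R:5>4 S:9>8 T:7>3)
P2 drop Q (P beats it: A:9>0 B:12>8)
P2 drop R (P beats it: A:9>4 B:12>9)
P2 drop S (P beats it: A:9>8 B:12>3)
P1→{A,B} P2→{P,T}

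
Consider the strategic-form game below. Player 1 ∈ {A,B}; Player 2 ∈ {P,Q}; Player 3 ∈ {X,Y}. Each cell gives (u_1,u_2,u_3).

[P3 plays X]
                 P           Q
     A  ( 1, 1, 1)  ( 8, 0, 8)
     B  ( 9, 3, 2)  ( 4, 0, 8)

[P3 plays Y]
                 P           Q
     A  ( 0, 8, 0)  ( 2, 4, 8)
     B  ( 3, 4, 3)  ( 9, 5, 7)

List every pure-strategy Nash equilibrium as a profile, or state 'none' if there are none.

PSNE: ∅

(A,P,X): not NE [P1→B gives 9>1]
(A,P,Y): not NE [P1→B gives 3>0; P3→X gives 1>0]
(A,Q,X): not NE [P2→P gives 1>0]
(A,Q,Y): not NE [P1→B gives 9>2; P2→P gives 8>4]
(B,P,X): not NE [P3→Y gives 3>2]
(B,P,Y): not NE [P2→Q gives 5>4]
(B,Q,X): not NE [P1→A gives 8>4; P2→P gives 3>0]
(B,Q,Y): not NE [P3→X gives 8>7]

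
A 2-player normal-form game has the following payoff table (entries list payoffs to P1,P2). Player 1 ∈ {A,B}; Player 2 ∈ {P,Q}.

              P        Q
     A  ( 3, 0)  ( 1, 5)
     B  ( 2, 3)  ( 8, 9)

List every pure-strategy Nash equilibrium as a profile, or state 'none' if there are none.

NE set: (B,Q)

(A,P): not NE [P2→Q gives 5>0]
(A,Q): not NE [P1→B gives 8>1]
(B,P): not NE [P1→A gives 3>2; P2→Q gives 9>3]
(B,Q): NE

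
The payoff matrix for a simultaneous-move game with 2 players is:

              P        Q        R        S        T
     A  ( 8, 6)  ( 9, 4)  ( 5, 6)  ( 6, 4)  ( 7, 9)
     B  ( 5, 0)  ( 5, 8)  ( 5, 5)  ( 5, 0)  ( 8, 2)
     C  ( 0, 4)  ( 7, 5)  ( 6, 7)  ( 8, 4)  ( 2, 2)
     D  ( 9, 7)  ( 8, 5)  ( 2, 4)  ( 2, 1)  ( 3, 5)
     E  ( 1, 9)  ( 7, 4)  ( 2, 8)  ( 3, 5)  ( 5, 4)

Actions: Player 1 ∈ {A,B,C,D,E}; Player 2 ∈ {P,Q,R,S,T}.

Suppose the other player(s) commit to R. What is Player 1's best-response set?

argmax u_1 = {C}

u_1(A vs R) = 5
u_1(B vs R) = 5
u_1(C vs R) = 6
u_1(D vs R) = 2
u_1(E vs R) = 2
max payoff 6 at {C}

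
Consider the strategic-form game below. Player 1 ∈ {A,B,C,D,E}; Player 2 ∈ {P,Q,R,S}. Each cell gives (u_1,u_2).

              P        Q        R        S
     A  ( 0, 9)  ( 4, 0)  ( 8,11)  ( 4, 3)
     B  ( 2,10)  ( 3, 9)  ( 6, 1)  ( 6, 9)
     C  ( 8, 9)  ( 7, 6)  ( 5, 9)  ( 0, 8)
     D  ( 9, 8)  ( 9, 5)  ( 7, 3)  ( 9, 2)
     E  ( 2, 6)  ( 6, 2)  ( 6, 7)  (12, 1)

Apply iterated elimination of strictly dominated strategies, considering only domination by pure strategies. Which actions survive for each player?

P1 drop B (D beats it: P:9>2 Q:9>3 R:7>6 S:9>6)
P1 drop C (D beats it: P:9>8 Q:9>7 R:7>5 S:9>0)
P2 drop Q (P beats it: A:9>0 D:8>5 E:6>2)
P2 drop S (P beats it: A:9>3 D:8>2 E:6>1)
P1 drop E (D beats it: P:9>2 R:7>6)
P1→{A,D} P2→{P,R}

Survivors P1:{A,D} P2:{P,R}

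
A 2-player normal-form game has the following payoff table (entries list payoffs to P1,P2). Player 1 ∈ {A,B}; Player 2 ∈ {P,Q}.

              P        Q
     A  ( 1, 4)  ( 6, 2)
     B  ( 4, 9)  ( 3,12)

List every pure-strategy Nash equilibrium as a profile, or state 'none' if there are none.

(A,P): not NE [P1→B gives 4>1]
(A,Q): not NE [P2→P gives 4>2]
(B,P): not NE [P2→Q gives 12>9]
(B,Q): not NE [P1→A gives 6>3]

No pure NE.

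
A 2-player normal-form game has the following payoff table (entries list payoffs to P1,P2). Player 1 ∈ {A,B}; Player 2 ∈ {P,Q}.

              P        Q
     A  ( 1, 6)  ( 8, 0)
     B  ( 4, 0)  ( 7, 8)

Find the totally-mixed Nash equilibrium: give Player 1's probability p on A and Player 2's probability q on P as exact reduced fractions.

P1 mixes 4/7 on A; P2 mixes 1/4 on P

P1 indiff ⇒ q·1+(1-q)·8 = q·4+(1-q)·7 ⇒ q(-3) = (1-q)(-1) ⇒ q = 1/4
P2 indiff ⇒ p·6+(1-p)·0 = p·0+(1-p)·8 ⇒ p(6) = (1-p)(8) ⇒ p = 4/7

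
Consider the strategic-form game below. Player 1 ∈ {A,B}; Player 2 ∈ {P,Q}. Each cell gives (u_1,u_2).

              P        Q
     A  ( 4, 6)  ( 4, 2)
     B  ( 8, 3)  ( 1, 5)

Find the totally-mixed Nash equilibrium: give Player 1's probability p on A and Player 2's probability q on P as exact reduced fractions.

P1 indiff ⇒ q·4+(1-q)·4 = q·8+(1-q)·1 ⇒ q(-4) = (1-q)(-3) ⇒ q = 3/7
P2 indiff ⇒ p·6+(1-p)·3 = p·2+(1-p)·5 ⇒ p(4) = (1-p)(2) ⇒ p = 1/3

P1 mixes 1/3 on A; P2 mixes 3/7 on P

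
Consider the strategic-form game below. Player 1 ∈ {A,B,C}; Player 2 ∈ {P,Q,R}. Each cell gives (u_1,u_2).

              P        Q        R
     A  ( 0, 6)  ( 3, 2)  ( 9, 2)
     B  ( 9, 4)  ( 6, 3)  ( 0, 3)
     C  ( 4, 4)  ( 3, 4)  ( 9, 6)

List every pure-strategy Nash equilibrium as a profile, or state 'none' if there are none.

PSNE = {(B,P), (C,R)}

(A,P): not NE [P1→B gives 9>0]
(A,Q): not NE [P1→B gives 6>3; P2→P gives 6>2]
(A,R): not NE [P2→P gives 6>2]
(B,P): NE
(B,Q): not NE [P2→P gives 4>3]
(B,R): not NE [P1→C gives 9>0; P2→P gives 4>3]
(C,P): not NE [P1→B gives 9>4; P2→R gives 6>4]
(C,Q): not NE [P1→B gives 6>3; P2→R gives 6>4]
(C,R): NE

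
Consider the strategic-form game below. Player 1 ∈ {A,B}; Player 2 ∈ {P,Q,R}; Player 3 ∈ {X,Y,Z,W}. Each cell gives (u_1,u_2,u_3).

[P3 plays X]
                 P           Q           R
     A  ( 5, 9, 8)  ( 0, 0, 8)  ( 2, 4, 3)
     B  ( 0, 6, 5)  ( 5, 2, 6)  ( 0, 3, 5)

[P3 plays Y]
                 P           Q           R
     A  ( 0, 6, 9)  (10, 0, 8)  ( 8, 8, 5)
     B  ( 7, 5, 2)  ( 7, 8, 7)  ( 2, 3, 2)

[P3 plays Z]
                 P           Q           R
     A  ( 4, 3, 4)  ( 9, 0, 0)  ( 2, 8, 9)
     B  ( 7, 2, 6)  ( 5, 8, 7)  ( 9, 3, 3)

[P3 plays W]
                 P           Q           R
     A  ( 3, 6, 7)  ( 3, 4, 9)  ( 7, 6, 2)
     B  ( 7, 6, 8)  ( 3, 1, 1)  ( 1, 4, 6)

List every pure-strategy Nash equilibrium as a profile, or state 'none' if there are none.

Nash profiles: (B,P,W)

(A,P,X): not NE [P3→Y gives 9>8]
(A,P,Y): not NE [P1→B gives 7>0; P2→R gives 8>6]
(A,P,Z): not NE [P1→B gives 7>4; P2→R gives 8>3; P3→Y gives 9>4]
(A,P,W): not NE [P1→B gives 7>3; P3→Y gives 9>7]
(A,Q,X): not NE [P1→B gives 5>0; P2→P gives 9>0; P3→W gives 9>8]
(A,Q,Y): not NE [P2→R gives 8>0; P3→W gives 9>8]
(A,Q,Z): not NE [P2→R gives 8>0; P3→W gives 9>0]
(A,Q,W): not NE [P2→R gives 6>4]
(A,R,X): not NE [P2→P gives 9>4; P3→Z gives 9>3]
(A,R,Y): not NE [P3→Z gives 9>5]
(A,R,Z): not NE [P1→B gives 9>2]
(A,R,W): not NE [P3→Z gives 9>2]
(B,P,X): not NE [P1→A gives 5>0; P3→W gives 8>5]
(B,P,Y): not NE [P2→Q gives 8>5; P3→W gives 8>2]
(B,P,Z): not NE [P2→Q gives 8>2; P3→W gives 8>6]
(B,P,W): NE
(B,Q,X): not NE [P2→P gives 6>2; P3→Z gives 7>6]
(B,Q,Y): not NE [P1→A gives 10>7]
(B,Q,Z): not NE [P1→A gives 9>5]
(B,Q,W): not NE [P2→P gives 6>1; P3→Z gives 7>1]
(B,R,X): not NE [P1→A gives 2>0; P2→P gives 6>3; P3→W gives 6>5]
(B,R,Y): not NE [P1→A gives 8>2; P2→Q gives 8>3; P3→W gives 6>2]
(B,R,Z): not NE [P2→Q gives 8>3; P3→W gives 6>3]
(B,R,W): not NE [P1→A gives 7>1; P2→P gives 6>4]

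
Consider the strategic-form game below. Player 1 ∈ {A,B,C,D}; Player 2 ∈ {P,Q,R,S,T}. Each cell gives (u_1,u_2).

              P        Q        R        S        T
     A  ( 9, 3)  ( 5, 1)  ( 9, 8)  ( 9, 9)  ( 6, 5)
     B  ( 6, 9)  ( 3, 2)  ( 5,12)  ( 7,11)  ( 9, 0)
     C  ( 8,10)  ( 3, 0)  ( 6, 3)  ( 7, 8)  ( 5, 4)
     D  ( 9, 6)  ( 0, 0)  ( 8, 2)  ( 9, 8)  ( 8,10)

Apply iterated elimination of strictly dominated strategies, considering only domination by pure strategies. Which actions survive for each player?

Survivors P1:{A,B,D} P2:{R,S,T}

P1 drop C (A beats it: P:9>8 Q:5>3 R:9>6 S:9>7 T:6>5)
P2 drop P (S beats it: A:9>3 B:11>9 D:8>6)
P2 drop Q (R beats it: A:8>1 B:12>2 D:2>0)
P1→{A,B,D} P2→{R,S,T}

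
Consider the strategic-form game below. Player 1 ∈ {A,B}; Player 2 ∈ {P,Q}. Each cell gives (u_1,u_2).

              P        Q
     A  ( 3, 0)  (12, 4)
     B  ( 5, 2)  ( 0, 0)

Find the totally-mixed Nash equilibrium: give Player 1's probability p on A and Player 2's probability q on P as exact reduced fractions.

(p,q) = (1/3, 6/7)

P1 indiff ⇒ q·3+(1-q)·12 = q·5+(1-q)·0 ⇒ q(-2) = (1-q)(-12) ⇒ q = 6/7
P2 indiff ⇒ p·0+(1-p)·2 = p·4+(1-p)·0 ⇒ p(-4) = (1-p)(-2) ⇒ p = 1/3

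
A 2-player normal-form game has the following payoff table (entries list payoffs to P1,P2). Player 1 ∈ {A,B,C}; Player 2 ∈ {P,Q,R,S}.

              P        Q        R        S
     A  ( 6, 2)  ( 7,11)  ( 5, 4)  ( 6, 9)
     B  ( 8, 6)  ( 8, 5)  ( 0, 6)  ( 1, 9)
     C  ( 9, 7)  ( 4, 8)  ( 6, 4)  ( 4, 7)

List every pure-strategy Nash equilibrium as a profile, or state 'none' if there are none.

PSNE: ∅

(A,P): not NE [P1→C gives 9>6; P2→Q gives 11>2]
(A,Q): not NE [P1→B gives 8>7]
(A,R): not NE [P1→C gives 6>5; P2→Q gives 11>4]
(A,S): not NE [P2→Q gives 11>9]
(B,P): not NE [P1→C gives 9>8; P2→S gives 9>6]
(B,Q): not NE [P2→S gives 9>5]
(B,R): not NE [P1→C gives 6>0; P2→S gives 9>6]
(B,S): not NE [P1→A gives 6>1]
(C,P): not NE [P2→Q gives 8>7]
(C,Q): not NE [P1→B gives 8>4]
(C,R): not NE [P2→Q gives 8>4]
(C,S): not NE [P1→A gives 6>4; P2→Q gives 8>7]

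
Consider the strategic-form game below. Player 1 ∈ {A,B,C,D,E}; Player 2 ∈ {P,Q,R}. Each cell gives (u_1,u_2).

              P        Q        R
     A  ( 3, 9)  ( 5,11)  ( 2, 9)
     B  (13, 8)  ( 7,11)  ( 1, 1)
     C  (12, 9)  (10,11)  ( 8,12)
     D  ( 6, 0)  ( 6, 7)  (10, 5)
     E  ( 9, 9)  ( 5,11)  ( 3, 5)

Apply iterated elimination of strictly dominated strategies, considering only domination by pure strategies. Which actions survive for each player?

Survivors P1:{C,D} P2:{Q,R}

P1 drop A (C beats it: P:12>3 Q:10>5 R:8>2)
P1 drop E (C beats it: P:12>9 Q:10>5 R:8>3)
P2 drop P (Q beats it: B:11>8 C:11>9 D:7>0)
P1 drop B (C beats it: Q:10>7 R:8>1)
P1→{C,D} P2→{Q,R}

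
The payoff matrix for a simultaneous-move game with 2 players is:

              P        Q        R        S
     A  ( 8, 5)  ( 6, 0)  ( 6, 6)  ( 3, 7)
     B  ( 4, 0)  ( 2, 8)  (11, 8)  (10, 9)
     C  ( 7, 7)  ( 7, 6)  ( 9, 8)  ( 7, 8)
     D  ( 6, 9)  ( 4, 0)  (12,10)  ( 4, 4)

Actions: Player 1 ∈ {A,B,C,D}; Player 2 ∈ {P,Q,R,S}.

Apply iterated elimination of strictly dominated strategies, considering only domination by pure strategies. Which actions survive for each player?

P2 drop P (R beats it: A:6>5 B:8>0 C:8>7 D:10>9)
P1 drop A (C beats it: Q:7>6 R:9>6 S:7>3)
P2 drop Q (S beats it: B:9>8 C:8>6 D:4>0)
P1 drop C (B beats it: R:11>9 S:10>7)
P1→{B,D} P2→{R,S}

Survivors P1:{B,D} P2:{R,S}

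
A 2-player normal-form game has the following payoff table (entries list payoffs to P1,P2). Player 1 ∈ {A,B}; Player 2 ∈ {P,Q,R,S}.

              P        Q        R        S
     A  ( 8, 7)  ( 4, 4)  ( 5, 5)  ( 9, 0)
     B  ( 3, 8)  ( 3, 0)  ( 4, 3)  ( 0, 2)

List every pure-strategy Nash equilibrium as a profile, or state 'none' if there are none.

(A,P): NE
(A,Q): not NE [P2→P gives 7>4]
(A,R): not NE [P2→P gives 7>5]
(A,S): not NE [P2→P gives 7>0]
(B,P): not NE [P1→A gives 8>3]
(B,Q): not NE [P1→A gives 4>3; P2→P gives 8>0]
(B,R): not NE [P1→A gives 5>4; P2→P gives 8>3]
(B,S): not NE [P1→A gives 9>0; P2→P gives 8>2]

Nash profiles: (A,P)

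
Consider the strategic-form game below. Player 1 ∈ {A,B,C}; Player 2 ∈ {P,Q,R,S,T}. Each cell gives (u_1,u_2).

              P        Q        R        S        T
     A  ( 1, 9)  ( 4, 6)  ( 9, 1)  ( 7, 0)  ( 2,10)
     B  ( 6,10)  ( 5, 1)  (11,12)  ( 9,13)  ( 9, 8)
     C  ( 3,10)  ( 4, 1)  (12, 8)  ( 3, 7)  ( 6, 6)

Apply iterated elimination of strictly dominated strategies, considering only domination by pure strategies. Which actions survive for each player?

IESDS → P1:{B,C} P2:{P,R,S}

P1 drop A (B beats it: P:6>1 Q:5>4 R:11>9 S:9>7 T:9>2)
P2 drop Q (P beats it: B:10>1 C:10>1)
P2 drop T (P beats it: B:10>8 C:10>6)
P1→{B,C} P2→{P,R,S}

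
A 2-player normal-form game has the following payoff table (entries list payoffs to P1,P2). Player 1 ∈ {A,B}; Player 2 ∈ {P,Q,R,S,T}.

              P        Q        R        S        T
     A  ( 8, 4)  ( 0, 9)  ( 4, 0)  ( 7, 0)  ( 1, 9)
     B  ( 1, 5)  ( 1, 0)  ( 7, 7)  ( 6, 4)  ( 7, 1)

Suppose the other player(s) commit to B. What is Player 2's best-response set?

P2 best: {R}

u_2(P vs B) = 5
u_2(Q vs B) = 0
u_2(R vs B) = 7
u_2(S vs B) = 4
u_2(T vs B) = 1
max payoff 7 at {R}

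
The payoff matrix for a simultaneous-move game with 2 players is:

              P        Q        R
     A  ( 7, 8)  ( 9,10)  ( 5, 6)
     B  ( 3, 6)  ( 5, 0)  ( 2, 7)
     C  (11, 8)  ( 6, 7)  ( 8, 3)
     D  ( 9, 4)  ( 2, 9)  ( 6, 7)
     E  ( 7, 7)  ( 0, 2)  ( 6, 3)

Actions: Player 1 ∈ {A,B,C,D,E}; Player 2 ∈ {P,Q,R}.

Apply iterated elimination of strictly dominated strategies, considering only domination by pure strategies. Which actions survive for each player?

Survivors P1:{A,C} P2:{P,Q}

P1 drop B (A beats it: P:7>3 Q:9>5 R:5>2)
P1 drop D (C beats it: P:11>9 Q:6>2 R:8>6)
P1 drop E (C beats it: P:11>7 Q:6>0 R:8>6)
P2 drop R (P beats it: A:8>6 C:8>3)
P1→{A,C} P2→{P,Q}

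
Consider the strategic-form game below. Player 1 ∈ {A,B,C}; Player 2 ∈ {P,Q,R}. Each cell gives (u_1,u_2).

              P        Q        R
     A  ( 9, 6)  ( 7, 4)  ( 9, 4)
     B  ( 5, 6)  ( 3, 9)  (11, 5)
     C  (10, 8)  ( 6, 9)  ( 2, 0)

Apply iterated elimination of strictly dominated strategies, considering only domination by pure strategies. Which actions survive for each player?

P2 drop R (P beats it: A:6>4 B:6>5 C:8>0)
P1 drop B (A beats it: P:9>5 Q:7>3)
P1→{A,C} P2→{P,Q}

Remaining: P1:{A,C} P2:{P,Q}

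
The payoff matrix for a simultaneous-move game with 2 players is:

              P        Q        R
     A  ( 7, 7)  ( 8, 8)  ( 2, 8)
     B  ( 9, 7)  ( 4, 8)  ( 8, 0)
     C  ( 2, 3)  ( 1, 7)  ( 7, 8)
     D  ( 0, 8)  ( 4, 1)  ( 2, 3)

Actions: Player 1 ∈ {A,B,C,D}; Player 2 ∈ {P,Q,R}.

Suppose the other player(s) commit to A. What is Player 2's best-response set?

P2 best: {Q,R}

u_2(P vs A) = 7
u_2(Q vs A) = 8
u_2(R vs A) = 8
max payoff 8 at {Q,R}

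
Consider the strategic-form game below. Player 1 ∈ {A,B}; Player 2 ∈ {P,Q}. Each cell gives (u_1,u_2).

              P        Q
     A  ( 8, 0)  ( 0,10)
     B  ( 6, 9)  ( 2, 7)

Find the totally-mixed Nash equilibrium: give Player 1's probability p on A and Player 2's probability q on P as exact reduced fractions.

P1 indiff ⇒ q·8+(1-q)·0 = q·6+(1-q)·2 ⇒ q(2) = (1-q)(2) ⇒ q = 1/2
P2 indiff ⇒ p·0+(1-p)·9 = p·10+(1-p)·7 ⇒ p(-10) = (1-p)(-2) ⇒ p = 1/6

(p,q) = (1/6, 1/2)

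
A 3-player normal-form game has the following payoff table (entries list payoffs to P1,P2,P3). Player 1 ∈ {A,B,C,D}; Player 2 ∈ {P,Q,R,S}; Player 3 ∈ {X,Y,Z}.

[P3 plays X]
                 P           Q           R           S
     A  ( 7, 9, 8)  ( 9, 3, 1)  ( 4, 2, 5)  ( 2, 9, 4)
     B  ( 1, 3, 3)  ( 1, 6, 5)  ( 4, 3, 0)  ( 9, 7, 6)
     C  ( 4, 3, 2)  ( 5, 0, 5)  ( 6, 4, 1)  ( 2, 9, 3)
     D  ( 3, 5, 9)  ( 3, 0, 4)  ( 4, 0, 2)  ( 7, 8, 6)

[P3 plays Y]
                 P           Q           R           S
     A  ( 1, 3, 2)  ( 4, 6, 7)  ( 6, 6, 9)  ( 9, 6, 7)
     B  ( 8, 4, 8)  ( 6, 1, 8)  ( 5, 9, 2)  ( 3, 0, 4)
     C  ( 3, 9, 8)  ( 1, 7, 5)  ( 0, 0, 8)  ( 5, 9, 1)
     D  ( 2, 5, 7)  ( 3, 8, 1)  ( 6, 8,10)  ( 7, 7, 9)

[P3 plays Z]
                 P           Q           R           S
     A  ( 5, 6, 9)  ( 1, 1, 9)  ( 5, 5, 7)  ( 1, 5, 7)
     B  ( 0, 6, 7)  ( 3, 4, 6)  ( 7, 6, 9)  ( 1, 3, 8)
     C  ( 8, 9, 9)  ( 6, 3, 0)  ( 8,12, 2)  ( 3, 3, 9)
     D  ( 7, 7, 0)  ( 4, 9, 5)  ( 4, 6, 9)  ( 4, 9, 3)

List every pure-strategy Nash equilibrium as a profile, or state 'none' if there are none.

NE set: (A,R,Y), (A,S,Y), (D,R,Y)

(A,P,X): not NE [P3→Z gives 9>8]
(A,P,Y): not NE [P1→B gives 8>1; P2→S gives 6>3; P3→Z gives 9>2]
(A,P,Z): not NE [P1→C gives 8>5]
(A,Q,X): not NE [P2→S gives 9>3; P3→Z gives 9>1]
(A,Q,Y): not NE [P1→B gives 6>4; P3→Z gives 9>7]
(A,Q,Z): not NE [P1→C gives 6>1; P2→P gives 6>1]
(A,R,X): not NE [P1→C gives 6>4; P2→S gives 9>2; P3→Y gives 9>5]
(A,R,Y): NE
(A,R,Z): not NE [P1→C gives 8>5; P2→P gives 6>5; P3→Y gives 9>7]
(A,S,X): not NE [P1→B gives 9>2; P3→Z gives 7>4]
(A,S,Y): NE
(A,S,Z): not NE [P1→D gives 4>1; P2→P gives 6>5]
(B,P,X): not NE [P1→A gives 7>1; P2→S gives 7>3; P3→Y gives 8>3]
(B,P,Y): not NE [P2→R gives 9>4]
(B,P,Z): not NE [P1→C gives 8>0; P3→Y gives 8>7]
(B,Q,X): not NE [P1→A gives 9>1; P2→S gives 7>6; P3→Y gives 8>5]
(B,Q,Y): not NE [P2→R gives 9>1]
(B,Q,Z): not NE [P1→C gives 6>3; P2→R gives 6>4; P3→Y gives 8>6]
(B,R,X): not NE [P1→C gives 6>4; P2→S gives 7>3; P3→Z gives 9>0]
(B,R,Y): not NE [P1→D gives 6>5; P3→Z gives 9>2]
(B,R,Z): not NE [P1→C gives 8>7]
(B,S,X): not NE [P3→Z gives 8>6]
(B,S,Y): not NE [P1→A gives 9>3; P2→R gives 9>0; P3→Z gives 8>4]
(B,S,Z): not NE [P1→D gives 4>1; P2→R gives 6>3]
(C,P,X): not NE [P1→A gives 7>4; P2→S gives 9>3; P3→Z gives 9>2]
(C,P,Y): not NE [P1→B gives 8>3; P3→Z gives 9>8]
(C,P,Z): not NE [P2→R gives 12>9]
(C,Q,X): not NE [P1→A gives 9>5; P2→S gives 9>0]
(C,Q,Y): not NE [P1→B gives 6>1; P2→S gives 9>7]
(C,Q,Z): not NE [P2→R gives 12>3; P3→Y gives 5>0]
(C,R,X): not NE [P2→S gives 9>4; P3→Y gives 8>1]
(C,R,Y): not NE [P1→D gives 6>0; P2→S gives 9>0]
(C,R,Z): not NE [P3→Y gives 8>2]
(C,S,X): not NE [P1→B gives 9>2; P3→Z gives 9>3]
(C,S,Y): not NE [P1→A gives 9>5; P3→Z gives 9>1]
(C,S,Z): not NE [P1→D gives 4>3; P2→R gives 12>3]
(D,P,X): not NE [P1→A gives 7>3; P2→S gives 8>5]
(D,P,Y): not NE [P1→B gives 8>2; P2→R gives 8>5; P3→X gives 9>7]
(D,P,Z): not NE [P1→C gives 8>7; P2→S gives 9>7; P3→X gives 9>0]
(D,Q,X): not NE [P1→A gives 9>3; P2→S gives 8>0; P3→Z gives 5>4]
(D,Q,Y): not NE [P1→B gives 6>3; P3→Z gives 5>1]
(D,Q,Z): not NE [P1→C gives 6>4]
(D,R,X): not NE [P1→C gives 6>4; P2→S gives 8>0; P3→Y gives 10>2]
(D,R,Y): NE
(D,R,Z): not NE [P1→C gives 8>4; P2→S gives 9>6; P3→Y gives 10>9]
(D,S,X): not NE [P1→B gives 9>7; P3→Y gives 9>6]
(D,S,Y): not NE [P1→A gives 9>7; P2→R gives 8>7]
(D,S,Z): not NE [P3→Y gives 9>3]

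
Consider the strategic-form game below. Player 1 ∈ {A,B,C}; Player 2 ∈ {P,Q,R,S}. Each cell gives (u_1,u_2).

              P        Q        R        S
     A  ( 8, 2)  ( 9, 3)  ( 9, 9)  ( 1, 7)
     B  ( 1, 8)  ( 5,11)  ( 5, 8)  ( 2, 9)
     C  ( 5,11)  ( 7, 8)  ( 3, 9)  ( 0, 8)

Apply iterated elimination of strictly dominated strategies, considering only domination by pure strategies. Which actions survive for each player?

IESDS → P1:{A,B} P2:{Q,R,S}

P1 drop C (A beats it: P:8>5 Q:9>7 R:9>3 S:1>0)
P2 drop P (Q beats it: A:3>2 B:11>8)
P1→{A,B} P2→{Q,R,S}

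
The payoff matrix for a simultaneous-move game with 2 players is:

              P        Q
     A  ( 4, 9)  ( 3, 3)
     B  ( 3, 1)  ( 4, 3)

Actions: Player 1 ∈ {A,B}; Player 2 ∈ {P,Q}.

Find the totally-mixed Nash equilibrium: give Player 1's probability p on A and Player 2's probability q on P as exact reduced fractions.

P1 mixes 1/4 on A; P2 mixes 1/2 on P

P1 indiff ⇒ q·4+(1-q)·3 = q·3+(1-q)·4 ⇒ q(1) = (1-q)(1) ⇒ q = 1/2
P2 indiff ⇒ p·9+(1-p)·1 = p·3+(1-p)·3 ⇒ p(6) = (1-p)(2) ⇒ p = 1/4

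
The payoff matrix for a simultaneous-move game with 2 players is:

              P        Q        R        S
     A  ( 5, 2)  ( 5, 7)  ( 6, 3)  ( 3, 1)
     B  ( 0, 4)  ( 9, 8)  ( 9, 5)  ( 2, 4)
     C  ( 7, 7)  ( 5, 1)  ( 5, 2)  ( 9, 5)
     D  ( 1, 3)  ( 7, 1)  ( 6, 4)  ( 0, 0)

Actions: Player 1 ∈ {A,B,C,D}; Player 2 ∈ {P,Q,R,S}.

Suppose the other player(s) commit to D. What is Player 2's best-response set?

u_2(P vs D) = 3
u_2(Q vs D) = 1
u_2(R vs D) = 4
u_2(S vs D) = 0
max payoff 4 at {R}

BR_2 = {R}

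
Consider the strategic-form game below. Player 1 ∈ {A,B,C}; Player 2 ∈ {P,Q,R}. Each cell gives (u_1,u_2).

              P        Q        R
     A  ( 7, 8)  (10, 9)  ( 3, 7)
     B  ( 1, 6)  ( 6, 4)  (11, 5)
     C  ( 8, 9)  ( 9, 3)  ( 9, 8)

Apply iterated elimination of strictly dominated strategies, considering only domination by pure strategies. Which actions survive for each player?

P2 drop R (P beats it: A:8>7 B:6>5 C:9>8)
P1 drop B (A beats it: P:7>1 Q:10>6)
P1→{A,C} P2→{P,Q}

IESDS → P1:{A,C} P2:{P,Q}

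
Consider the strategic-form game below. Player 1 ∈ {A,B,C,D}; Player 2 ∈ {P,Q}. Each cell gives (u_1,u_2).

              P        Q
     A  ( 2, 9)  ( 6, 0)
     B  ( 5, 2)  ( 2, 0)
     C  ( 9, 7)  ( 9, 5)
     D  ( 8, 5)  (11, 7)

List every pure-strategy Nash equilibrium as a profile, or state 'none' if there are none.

(A,P): not NE [P1→C gives 9>2]
(A,Q): not NE [P1→D gives 11>6; P2→P gives 9>0]
(B,P): not NE [P1→C gives 9>5]
(B,Q): not NE [P1→D gives 11>2; P2→P gives 2>0]
(C,P): NE
(C,Q): not NE [P1→D gives 11>9; P2→P gives 7>5]
(D,P): not NE [P1→C gives 9>8; P2→Q gives 7>5]
(D,Q): NE

Nash profiles: (C,P), (D,Q)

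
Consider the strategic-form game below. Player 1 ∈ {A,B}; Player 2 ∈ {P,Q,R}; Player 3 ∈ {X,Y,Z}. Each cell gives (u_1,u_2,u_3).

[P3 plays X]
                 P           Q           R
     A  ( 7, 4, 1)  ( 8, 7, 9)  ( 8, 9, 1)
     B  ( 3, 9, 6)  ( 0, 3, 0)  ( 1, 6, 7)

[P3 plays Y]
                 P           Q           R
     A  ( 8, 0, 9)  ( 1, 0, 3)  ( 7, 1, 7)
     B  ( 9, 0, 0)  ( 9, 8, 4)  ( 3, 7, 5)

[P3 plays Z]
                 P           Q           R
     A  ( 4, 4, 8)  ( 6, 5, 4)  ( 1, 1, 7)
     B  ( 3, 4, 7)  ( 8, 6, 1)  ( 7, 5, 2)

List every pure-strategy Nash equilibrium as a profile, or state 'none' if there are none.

(A,P,X): not NE [P2→R gives 9>4; P3→Y gives 9>1]
(A,P,Y): not NE [P1→B gives 9>8; P2→R gives 1>0]
(A,P,Z): not NE [P2→Q gives 5>4; P3→Y gives 9>8]
(A,Q,X): not NE [P2→R gives 9>7]
(A,Q,Y): not NE [P1→B gives 9>1; P2→R gives 1>0; P3→X gives 9>3]
(A,Q,Z): not NE [P1→B gives 8>6; P3→X gives 9>4]
(A,R,X): not NE [P3→Z gives 7>1]
(A,R,Y): NE
(A,R,Z): not NE [P1→B gives 7>1; P2→Q gives 5>1]
(B,P,X): not NE [P1→A gives 7>3; P3→Z gives 7>6]
(B,P,Y): not NE [P2→Q gives 8>0; P3→Z gives 7>0]
(B,P,Z): not NE [P1→A gives 4>3; P2→Q gives 6>4]
(B,Q,X): not NE [P1→A gives 8>0; P2→P gives 9>3; P3→Y gives 4>0]
(B,Q,Y): NE
(B,Q,Z): not NE [P3→Y gives 4>1]
(B,R,X): not NE [P1→A gives 8>1; P2→P gives 9>6]
(B,R,Y): not NE [P1→A gives 7>3; P2→Q gives 8>7; P3→X gives 7>5]
(B,R,Z): not NE [P2→Q gives 6>5; P3→X gives 7>2]

Nash profiles: (A,R,Y), (B,Q,Y)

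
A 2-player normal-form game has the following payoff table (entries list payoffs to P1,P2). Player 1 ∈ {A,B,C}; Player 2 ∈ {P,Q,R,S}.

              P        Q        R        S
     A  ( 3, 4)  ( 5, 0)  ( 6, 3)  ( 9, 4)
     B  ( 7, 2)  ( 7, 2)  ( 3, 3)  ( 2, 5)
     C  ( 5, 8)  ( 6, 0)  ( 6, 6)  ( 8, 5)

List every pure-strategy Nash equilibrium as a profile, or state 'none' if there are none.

PSNE = {(A,S)}

(A,P): not NE [P1→B gives 7>3]
(A,Q): not NE [P1→B gives 7>5; P2→S gives 4>0]
(A,R): not NE [P2→S gives 4>3]
(A,S): NE
(B,P): not NE [P2→S gives 5>2]
(B,Q): not NE [P2→S gives 5>2]
(B,R): not NE [P1→C gives 6>3; P2→S gives 5>3]
(B,S): not NE [P1→A gives 9>2]
(C,P): not NE [P1→B gives 7>5]
(C,Q): not NE [P1→B gives 7>6; P2→P gives 8>0]
(C,R): not NE [P2→P gives 8>6]
(C,S): not NE [P1→A gives 9>8; P2→P gives 8>5]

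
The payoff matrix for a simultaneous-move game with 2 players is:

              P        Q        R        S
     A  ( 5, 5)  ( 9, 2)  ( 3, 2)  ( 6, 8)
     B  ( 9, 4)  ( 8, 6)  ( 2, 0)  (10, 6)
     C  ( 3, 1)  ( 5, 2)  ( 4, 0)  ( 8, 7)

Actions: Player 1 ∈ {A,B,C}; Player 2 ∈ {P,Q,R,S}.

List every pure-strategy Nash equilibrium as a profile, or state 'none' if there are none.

Nash profiles: (B,S)

(A,P): not NE [P1→B gives 9>5; P2→S gives 8>5]
(A,Q): not NE [P2→S gives 8>2]
(A,R): not NE [P1→C gives 4>3; P2→S gives 8>2]
(A,S): not NE [P1→B gives 10>6]
(B,P): not NE [P2→S gives 6>4]
(B,Q): not NE [P1→A gives 9>8]
(B,R): not NE [P1→C gives 4>2; P2→S gives 6>0]
(B,S): NE
(C,P): not NE [P1→B gives 9>3; P2→S gives 7>1]
(C,Q): not NE [P1→A gives 9>5; P2→S gives 7>2]
(C,R): not NE [P2→S gives 7>0]
(C,S): not NE [P1→B gives 10>8]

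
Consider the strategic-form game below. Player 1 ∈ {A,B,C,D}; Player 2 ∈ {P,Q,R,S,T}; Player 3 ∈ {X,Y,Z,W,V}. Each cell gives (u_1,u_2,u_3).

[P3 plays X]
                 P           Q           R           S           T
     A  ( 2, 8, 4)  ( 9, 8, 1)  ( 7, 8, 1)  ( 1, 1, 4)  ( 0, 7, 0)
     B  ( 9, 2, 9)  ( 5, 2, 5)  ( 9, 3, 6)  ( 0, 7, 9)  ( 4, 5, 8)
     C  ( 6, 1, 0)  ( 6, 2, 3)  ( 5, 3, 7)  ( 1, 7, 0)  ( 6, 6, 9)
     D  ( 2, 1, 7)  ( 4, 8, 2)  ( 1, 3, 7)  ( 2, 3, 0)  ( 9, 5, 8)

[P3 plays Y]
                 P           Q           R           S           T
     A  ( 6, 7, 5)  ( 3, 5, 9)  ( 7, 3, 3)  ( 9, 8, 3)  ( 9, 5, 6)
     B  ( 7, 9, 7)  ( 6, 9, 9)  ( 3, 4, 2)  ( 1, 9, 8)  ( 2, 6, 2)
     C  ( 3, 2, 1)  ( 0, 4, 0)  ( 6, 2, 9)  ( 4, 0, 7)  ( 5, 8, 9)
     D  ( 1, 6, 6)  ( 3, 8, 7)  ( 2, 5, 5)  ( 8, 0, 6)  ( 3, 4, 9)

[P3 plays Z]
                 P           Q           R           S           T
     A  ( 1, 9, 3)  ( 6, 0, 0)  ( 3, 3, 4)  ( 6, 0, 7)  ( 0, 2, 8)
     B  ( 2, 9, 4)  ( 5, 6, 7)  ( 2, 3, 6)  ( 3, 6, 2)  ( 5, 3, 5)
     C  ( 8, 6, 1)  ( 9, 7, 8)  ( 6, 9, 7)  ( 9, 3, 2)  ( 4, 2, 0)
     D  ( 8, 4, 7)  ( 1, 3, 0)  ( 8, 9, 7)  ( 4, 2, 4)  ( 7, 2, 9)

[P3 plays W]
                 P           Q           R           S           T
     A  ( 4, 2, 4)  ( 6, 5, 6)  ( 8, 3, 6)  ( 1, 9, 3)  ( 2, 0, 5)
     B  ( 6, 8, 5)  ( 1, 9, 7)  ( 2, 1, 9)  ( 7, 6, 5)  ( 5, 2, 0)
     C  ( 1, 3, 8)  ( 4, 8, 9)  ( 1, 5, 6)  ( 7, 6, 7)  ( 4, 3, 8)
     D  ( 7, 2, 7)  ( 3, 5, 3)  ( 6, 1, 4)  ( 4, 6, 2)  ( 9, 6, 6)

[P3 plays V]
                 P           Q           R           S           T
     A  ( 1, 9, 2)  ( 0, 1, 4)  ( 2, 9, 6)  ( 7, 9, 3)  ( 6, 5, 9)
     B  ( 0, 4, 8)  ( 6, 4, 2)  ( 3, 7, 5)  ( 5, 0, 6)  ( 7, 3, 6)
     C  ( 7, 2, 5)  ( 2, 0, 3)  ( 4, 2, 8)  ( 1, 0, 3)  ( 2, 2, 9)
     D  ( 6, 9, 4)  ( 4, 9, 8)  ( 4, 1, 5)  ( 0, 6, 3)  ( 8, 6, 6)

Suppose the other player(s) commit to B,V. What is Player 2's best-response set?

u_2(P vs B,V) = 4
u_2(Q vs B,V) = 4
u_2(R vs B,V) = 7
u_2(S vs B,V) = 0
u_2(T vs B,V) = 3
max payoff 7 at {R}

BR_2 = {R}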